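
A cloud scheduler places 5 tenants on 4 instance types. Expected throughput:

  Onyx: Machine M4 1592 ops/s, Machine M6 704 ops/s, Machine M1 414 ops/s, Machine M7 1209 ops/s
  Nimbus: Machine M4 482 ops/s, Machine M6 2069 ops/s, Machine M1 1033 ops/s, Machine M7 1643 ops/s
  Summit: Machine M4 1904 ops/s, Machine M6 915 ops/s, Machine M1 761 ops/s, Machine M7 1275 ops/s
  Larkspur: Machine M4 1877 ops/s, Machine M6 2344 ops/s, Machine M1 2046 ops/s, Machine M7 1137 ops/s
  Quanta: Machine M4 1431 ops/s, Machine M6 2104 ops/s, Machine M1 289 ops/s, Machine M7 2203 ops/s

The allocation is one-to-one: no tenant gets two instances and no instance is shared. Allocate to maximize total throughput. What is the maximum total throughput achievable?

This is the linear assignment problem.
Optimal: Summit→Machine M4 (1904 ops/s), Nimbus→Machine M6 (2069 ops/s), Larkspur→Machine M1 (2046 ops/s), Quanta→Machine M7 (2203 ops/s) — total 1904+2069+2046+2203 = 8222 ops/s.
Column-greedy (each instance in turn goes to its best remaining tenant) gives 7484 ops/s, worse by 738.

Maximum total: 8222 ops/s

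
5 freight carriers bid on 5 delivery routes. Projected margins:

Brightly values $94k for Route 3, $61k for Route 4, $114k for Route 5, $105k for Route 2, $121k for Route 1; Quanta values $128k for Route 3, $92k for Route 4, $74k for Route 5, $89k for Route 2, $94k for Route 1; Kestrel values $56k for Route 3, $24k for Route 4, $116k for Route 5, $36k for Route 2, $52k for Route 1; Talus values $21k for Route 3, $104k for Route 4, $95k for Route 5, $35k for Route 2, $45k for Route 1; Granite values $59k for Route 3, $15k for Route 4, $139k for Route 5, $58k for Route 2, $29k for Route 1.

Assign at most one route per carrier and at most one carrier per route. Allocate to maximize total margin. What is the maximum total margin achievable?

Optimal: Brightly→Route 2 ($105k), Quanta→Route 3 ($128k), Kestrel→Route 1 ($52k), Talus→Route 4 ($104k), Granite→Route 5 ($139k) — total 105+128+52+104+139 = $528k.
Row-greedy (each carrier in turn takes its best remaining route) gives $527k, worse by 1.
Swapping Talus↔Kestrel (Talus→Route 1 $45k, Kestrel→Route 4 $24k) loses 87.

Maximum total: $528k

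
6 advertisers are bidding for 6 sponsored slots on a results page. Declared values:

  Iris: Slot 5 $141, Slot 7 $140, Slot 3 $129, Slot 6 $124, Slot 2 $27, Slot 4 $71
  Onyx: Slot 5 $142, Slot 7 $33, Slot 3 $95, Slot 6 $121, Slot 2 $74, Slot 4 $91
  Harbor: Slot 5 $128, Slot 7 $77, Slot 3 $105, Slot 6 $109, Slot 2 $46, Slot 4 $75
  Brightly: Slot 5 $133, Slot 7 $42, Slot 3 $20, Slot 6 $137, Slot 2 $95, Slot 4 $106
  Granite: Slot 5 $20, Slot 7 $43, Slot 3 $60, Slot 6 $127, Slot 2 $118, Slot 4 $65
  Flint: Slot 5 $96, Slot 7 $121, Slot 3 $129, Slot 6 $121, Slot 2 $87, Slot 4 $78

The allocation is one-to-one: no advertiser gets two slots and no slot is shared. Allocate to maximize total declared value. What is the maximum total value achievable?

This is a one-to-one assignment (maximum-weight bipartite matching).
Optimal: Iris→Slot 7 ($140), Onyx→Slot 5 ($142), Harbor→Slot 6 ($109), Brightly→Slot 4 ($106), Granite→Slot 2 ($118), Flint→Slot 3 ($129) — total 140+142+109+106+118+129 = $744.
Row-greedy (each advertiser in turn takes its best remaining slot) gives $712, worse by 32.
Next-best assignment: Iris→Slot 7, Onyx→Slot 4, Harbor→Slot 5, Brightly→Slot 6, Granite→Slot 2, Flint→Slot 3 = $743.

Max total: $744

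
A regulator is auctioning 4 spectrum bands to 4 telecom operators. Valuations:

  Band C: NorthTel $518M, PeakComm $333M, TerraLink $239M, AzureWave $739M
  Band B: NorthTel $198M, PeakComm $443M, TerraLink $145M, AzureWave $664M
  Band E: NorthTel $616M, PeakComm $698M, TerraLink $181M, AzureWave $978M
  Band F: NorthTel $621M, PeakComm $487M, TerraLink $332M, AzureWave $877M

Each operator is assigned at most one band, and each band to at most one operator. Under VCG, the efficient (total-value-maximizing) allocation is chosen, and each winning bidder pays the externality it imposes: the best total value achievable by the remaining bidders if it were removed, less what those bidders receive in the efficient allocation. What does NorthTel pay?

Efficient allocation: NorthTel→Band F ($621M), PeakComm→Band B ($443M), TerraLink→Band C ($239M), AzureWave→Band E ($978M); total welfare W = $2281M.
NorthTel receives Band F at value $621M, so the others get W − 621 = $1660M.
Without NorthTel: best allocation of the remaining 3 bidders over all 4 bands is PeakComm→Band E ($698M), TerraLink→Band C ($239M), AzureWave→Band F ($877M), total $1814M.
VCG payment = (others' best without NorthTel) − (others' welfare with NorthTel) = 1814 − 1660 = $154M.

NorthTel pays $154M.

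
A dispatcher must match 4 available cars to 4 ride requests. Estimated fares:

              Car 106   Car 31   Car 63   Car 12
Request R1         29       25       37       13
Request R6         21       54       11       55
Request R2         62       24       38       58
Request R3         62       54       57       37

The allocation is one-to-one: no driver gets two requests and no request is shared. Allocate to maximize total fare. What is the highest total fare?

Optimal: Car 106→Request R3 ($62), Car 31→Request R6 ($54), Car 63→Request R1 ($37), Car 12→Request R2 ($58) — total 62+54+37+58 = $211.
Row-greedy (each driver in turn takes its best remaining request) gives $186, worse by 25.
Next-best assignment: Car 106→Request R2, Car 31→Request R3, Car 63→Request R1, Car 12→Request R6 = $208.
Swapping Car 31↔Car 63 (Car 31→Request R1 $25, Car 63→Request R6 $11) loses 55.

Maximum total: $211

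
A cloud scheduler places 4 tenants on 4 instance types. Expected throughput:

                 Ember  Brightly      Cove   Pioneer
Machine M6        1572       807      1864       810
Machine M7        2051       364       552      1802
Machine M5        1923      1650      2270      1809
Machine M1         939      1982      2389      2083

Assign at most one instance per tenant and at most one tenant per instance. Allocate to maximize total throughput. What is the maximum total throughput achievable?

Optimal: Ember→Machine M7 (2051 ops/s), Brightly→Machine M1 (1982 ops/s), Cove→Machine M6 (1864 ops/s), Pioneer→Machine M5 (1809 ops/s) — total 2051+1982+1864+1809 = 7706 ops/s.
Max-entry greedy (repeatedly take the single best remaining cell) gives 7056 ops/s, worse by 650.
Next-best assignment: Ember→Machine M7, Brightly→Machine M5, Cove→Machine M6, Pioneer→Machine M1 = 7648 ops/s.
Swapping Pioneer↔Cove (Pioneer→Machine M6 810 ops/s, Cove→Machine M5 2270 ops/s) loses 593.
Every other assignment is strictly worse.

Max total: 7706 ops/s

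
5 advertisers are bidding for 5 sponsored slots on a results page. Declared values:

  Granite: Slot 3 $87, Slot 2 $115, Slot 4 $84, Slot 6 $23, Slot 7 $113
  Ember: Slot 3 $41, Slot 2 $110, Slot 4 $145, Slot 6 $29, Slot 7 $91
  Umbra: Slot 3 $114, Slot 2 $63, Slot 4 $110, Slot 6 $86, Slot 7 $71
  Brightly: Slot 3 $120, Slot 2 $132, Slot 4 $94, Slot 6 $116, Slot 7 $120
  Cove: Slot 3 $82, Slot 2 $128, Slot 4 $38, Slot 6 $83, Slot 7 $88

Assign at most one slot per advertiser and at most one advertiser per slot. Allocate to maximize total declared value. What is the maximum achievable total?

This is a one-to-one assignment (maximum-weight bipartite matching).
Optimal: Granite→Slot 7 ($113), Ember→Slot 4 ($145), Umbra→Slot 3 ($114), Brightly→Slot 6 ($116), Cove→Slot 2 ($128) — total 113+145+114+116+128 = $616.
Row-greedy (each advertiser in turn takes its best remaining slot) gives $577, worse by 39.
Next-best assignment: Granite→Slot 7, Ember→Slot 4, Umbra→Slot 6, Brightly→Slot 3, Cove→Slot 2 = $592.

Maximum total: $616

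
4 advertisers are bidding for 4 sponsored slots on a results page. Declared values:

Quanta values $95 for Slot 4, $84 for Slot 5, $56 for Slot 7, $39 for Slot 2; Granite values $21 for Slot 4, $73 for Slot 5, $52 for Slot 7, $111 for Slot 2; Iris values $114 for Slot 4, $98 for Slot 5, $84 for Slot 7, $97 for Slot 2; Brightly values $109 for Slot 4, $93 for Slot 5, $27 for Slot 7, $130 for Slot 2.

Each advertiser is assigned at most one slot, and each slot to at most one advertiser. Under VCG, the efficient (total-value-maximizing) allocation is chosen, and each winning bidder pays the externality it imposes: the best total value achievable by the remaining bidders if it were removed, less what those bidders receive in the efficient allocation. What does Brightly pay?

Efficient allocation: Quanta→Slot 5 ($84), Granite→Slot 2 ($111), Iris→Slot 7 ($84), Brightly→Slot 4 ($109); total welfare W = $388.
Brightly receives Slot 4 at value $109, so the others get W − 109 = $279.
Without Brightly: best allocation of the remaining 3 bidders over all 4 slots is Quanta→Slot 5 ($84), Granite→Slot 2 ($111), Iris→Slot 4 ($114), total $309.
VCG payment = (others' best without Brightly) − (others' welfare with Brightly) = 309 − 279 = $30.

Brightly pays $30.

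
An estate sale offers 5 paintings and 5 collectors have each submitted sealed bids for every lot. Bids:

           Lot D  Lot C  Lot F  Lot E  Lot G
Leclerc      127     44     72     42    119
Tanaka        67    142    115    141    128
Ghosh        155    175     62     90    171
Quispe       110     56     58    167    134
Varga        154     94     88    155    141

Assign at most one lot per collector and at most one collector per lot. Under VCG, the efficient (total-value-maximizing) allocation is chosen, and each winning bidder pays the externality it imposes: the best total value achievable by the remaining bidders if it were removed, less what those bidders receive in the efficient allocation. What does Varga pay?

Varga pays $31.

Efficient allocation: Leclerc→Lot G ($119), Tanaka→Lot F ($115), Ghosh→Lot C ($175), Quispe→Lot E ($167), Varga→Lot D ($154); total welfare W = $730.
Varga receives Lot D at value $154, so the others get W − 154 = $576.
Without Varga: best allocation of the remaining 4 bidders over all 5 lots is Leclerc→Lot D ($127), Tanaka→Lot C ($142), Ghosh→Lot G ($171), Quispe→Lot E ($167), total $607.
VCG payment = (others' best without Varga) − (others' welfare with Varga) = 607 − 576 = $31.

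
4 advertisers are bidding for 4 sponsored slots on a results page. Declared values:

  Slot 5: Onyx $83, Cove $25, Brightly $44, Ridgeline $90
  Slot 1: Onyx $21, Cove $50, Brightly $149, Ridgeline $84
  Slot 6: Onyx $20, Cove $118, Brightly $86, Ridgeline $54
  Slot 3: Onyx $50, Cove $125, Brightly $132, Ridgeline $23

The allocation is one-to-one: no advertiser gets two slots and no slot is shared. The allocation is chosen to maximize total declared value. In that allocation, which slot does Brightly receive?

Brightly receives Slot 3.

Optimal: Onyx→Slot 5 ($83), Cove→Slot 6 ($118), Brightly→Slot 3 ($132), Ridgeline→Slot 1 ($84) — total 83+118+132+84 = $417.
Row-greedy (each advertiser in turn takes its best remaining slot) gives $411, worse by 6.
Swapping Cove↔Onyx (Cove→Slot 5 $25, Onyx→Slot 6 $20) loses 156.
Brightly's own top slot is Slot 1 ($149), but forcing Brightly→Slot 1 and reassigning the rest optimally gives only $411 — worse by 6.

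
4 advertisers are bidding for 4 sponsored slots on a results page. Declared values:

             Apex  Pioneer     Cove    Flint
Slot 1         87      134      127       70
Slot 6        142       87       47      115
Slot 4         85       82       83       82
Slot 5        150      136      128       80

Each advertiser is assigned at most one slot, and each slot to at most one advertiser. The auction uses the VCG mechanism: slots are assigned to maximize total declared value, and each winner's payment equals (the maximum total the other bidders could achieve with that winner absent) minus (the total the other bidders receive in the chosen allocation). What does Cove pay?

Cove pays $39.

Efficient allocation: Apex→Slot 6 ($142), Pioneer→Slot 5 ($136), Cove→Slot 1 ($127), Flint→Slot 4 ($82); total welfare W = $487.
Cove receives Slot 1 at value $127, so the others get W − 127 = $360.
Without Cove: best allocation of the remaining 3 bidders over all 4 slots is Apex→Slot 5 ($150), Pioneer→Slot 1 ($134), Flint→Slot 6 ($115), total $399.
VCG payment = (others' best without Cove) − (others' welfare with Cove) = 399 − 360 = $39.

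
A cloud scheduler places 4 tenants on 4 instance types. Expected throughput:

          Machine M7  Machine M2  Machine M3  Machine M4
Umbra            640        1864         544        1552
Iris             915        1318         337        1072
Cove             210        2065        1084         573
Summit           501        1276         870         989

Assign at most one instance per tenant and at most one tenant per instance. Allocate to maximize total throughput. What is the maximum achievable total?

This is the linear assignment problem.
Optimal: Umbra→Machine M4 (1552 ops/s), Iris→Machine M7 (915 ops/s), Cove→Machine M2 (2065 ops/s), Summit→Machine M3 (870 ops/s) — total 1552+915+2065+870 = 5402 ops/s.
Row-greedy (each tenant in turn takes its best remaining instance) gives 4521 ops/s, worse by 881.
Next-best assignment: Umbra→Machine M2, Iris→Machine M7, Cove→Machine M3, Summit→Machine M4 = 4852 ops/s.
Every other assignment is strictly worse.

Maximum total: 5402 ops/s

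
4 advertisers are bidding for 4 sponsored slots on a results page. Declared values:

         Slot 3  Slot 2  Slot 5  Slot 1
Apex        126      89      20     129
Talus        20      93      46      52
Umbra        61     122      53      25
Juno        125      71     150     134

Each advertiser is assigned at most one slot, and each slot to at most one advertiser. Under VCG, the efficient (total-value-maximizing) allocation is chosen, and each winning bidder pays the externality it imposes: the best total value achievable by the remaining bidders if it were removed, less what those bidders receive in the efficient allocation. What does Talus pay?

Talus pays $3.

Efficient allocation: Apex→Slot 3 ($126), Talus→Slot 1 ($52), Umbra→Slot 2 ($122), Juno→Slot 5 ($150); total welfare W = $450.
Talus receives Slot 1 at value $52, so the others get W − 52 = $398.
Without Talus: best allocation of the remaining 3 bidders over all 4 slots is Apex→Slot 1 ($129), Umbra→Slot 2 ($122), Juno→Slot 5 ($150), total $401.
VCG payment = (others' best without Talus) − (others' welfare with Talus) = 401 − 398 = $3.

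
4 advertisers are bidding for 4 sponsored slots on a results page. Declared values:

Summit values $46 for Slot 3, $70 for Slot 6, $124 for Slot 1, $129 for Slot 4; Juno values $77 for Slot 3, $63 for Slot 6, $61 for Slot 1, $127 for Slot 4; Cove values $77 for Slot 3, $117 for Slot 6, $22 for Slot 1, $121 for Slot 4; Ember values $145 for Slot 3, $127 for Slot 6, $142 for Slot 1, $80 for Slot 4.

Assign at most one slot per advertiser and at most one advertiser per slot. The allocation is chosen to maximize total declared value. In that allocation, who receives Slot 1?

This is a one-to-one assignment (maximum-weight bipartite matching).
Optimal: Summit→Slot 1 ($124), Juno→Slot 4 ($127), Cove→Slot 6 ($117), Ember→Slot 3 ($145) — total 124+127+117+145 = $513.
Row-greedy (each advertiser in turn takes its best remaining slot) gives $465, worse by 48.
Summit's own top slot is Slot 4 ($129), but forcing Summit→Slot 4 and reassigning the rest optimally gives only $465 — worse by 48.

Summit receives Slot 1.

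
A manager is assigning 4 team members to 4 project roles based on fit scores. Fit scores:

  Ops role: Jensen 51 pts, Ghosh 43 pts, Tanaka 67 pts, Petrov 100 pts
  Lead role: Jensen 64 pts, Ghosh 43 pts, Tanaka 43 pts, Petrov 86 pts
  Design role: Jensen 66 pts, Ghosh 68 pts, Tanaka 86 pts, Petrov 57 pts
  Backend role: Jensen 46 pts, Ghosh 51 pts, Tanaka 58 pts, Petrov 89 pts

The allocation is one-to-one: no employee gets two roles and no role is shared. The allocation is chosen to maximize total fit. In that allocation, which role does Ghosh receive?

Ghosh receives Backend role.

Optimal: Jensen→Lead role (64 pts), Ghosh→Backend role (51 pts), Tanaka→Design role (86 pts), Petrov→Ops role (100 pts) — total 64+51+86+100 = 301 pts.
Row-greedy (each employee in turn takes its best remaining role) gives 270 pts, worse by 31.
Next-best assignment: Jensen→Lead role, Ghosh→Design role, Tanaka→Backend role, Petrov→Ops role = 290 pts.
Swapping Jensen↔Petrov (Jensen→Ops role 51 pts, Petrov→Lead role 86 pts) loses 27.
No other one-to-one assignment exceeds 301 pts.
Ghosh's own top role is Design role (68 pts), but forcing Ghosh→Design role and reassigning the rest optimally gives only 290 pts — worse by 11.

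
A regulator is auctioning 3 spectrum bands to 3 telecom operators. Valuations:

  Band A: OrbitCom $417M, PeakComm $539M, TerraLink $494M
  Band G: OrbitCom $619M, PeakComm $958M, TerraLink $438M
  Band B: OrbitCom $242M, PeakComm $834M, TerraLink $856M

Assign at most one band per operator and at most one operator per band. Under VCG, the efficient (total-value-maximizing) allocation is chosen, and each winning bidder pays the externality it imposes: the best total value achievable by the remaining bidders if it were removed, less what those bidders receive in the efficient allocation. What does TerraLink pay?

TerraLink pays $78M.

Efficient allocation: OrbitCom→Band A ($417M), PeakComm→Band G ($958M), TerraLink→Band B ($856M); total welfare W = $2231M.
TerraLink receives Band B at value $856M, so the others get W − 856 = $1375M.
Without TerraLink: best allocation of the remaining 2 bidders over all 3 bands is OrbitCom→Band G ($619M), PeakComm→Band B ($834M), total $1453M.
VCG payment = (others' best without TerraLink) − (others' welfare with TerraLink) = 1453 − 1375 = $78M.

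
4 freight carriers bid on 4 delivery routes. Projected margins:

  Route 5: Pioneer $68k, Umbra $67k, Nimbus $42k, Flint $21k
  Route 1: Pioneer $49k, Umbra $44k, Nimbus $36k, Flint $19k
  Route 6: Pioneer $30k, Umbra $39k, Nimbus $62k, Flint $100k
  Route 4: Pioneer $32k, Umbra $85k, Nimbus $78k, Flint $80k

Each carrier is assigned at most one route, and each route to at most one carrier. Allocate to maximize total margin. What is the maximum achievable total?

Maximum total: $294k

Optimal: Pioneer→Route 1 ($49k), Umbra→Route 5 ($67k), Nimbus→Route 4 ($78k), Flint→Route 6 ($100k) — total 49+67+78+100 = $294k.
Next-best assignment: Pioneer→Route 5, Umbra→Route 1, Nimbus→Route 4, Flint→Route 6 = $290k.
Every other assignment is strictly worse.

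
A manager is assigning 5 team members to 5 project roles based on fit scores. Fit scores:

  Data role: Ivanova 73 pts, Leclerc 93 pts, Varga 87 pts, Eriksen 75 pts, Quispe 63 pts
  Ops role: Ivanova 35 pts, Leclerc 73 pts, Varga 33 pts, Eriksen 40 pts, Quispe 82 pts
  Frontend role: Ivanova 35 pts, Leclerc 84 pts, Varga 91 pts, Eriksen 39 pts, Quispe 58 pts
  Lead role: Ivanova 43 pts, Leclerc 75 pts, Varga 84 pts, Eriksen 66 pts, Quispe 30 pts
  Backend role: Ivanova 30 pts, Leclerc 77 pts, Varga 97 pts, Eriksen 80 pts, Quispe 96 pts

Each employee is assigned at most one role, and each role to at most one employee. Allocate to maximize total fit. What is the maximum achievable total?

Max total: 403 pts

This is a one-to-one assignment (maximum-weight bipartite matching).
Optimal: Ivanova→Data role (73 pts), Leclerc→Frontend role (84 pts), Varga→Lead role (84 pts), Eriksen→Backend role (80 pts), Quispe→Ops role (82 pts) — total 73+84+84+80+82 = 403 pts.
Column-greedy (each role in turn goes to its best remaining employee) gives 362 pts, worse by 41.
Swapping Eriksen↔Varga (Eriksen→Lead role 66 pts, Varga→Backend role 97 pts) loses 1.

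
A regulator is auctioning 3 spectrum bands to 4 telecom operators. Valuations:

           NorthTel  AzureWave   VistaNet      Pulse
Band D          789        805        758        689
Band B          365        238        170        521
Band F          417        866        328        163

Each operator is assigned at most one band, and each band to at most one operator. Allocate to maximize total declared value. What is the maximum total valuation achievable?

Max total: $2176M

This is a one-to-one assignment (maximum-weight bipartite matching).
Optimal: NorthTel→Band D ($789M), Pulse→Band B ($521M), AzureWave→Band F ($866M) — total 789+521+866 = $2176M.
Row-greedy (each operator in turn takes its best remaining band) gives $1825M, worse by 351.
Swapping Pulse↔NorthTel (Pulse→Band D $689M, NorthTel→Band B $365M) loses 256.
Every other assignment is strictly worse.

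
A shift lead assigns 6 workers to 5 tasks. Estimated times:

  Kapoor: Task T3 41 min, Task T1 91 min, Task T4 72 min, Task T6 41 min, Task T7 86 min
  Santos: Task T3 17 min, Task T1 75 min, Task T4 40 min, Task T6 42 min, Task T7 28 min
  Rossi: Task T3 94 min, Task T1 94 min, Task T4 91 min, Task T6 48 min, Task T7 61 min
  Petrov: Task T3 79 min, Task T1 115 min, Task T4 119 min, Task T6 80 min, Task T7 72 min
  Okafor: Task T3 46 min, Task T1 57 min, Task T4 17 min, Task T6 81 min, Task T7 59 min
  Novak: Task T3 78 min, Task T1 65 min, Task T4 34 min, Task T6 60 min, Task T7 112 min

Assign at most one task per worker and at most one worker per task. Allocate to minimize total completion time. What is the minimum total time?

Optimal: Kapoor→Task T3 (41 min), Novak→Task T1 (65 min), Okafor→Task T4 (17 min), Rossi→Task T6 (48 min), Santos→Task T7 (28 min) — total 41+65+17+48+28 = 199 min.
Min-entry greedy (repeatedly take the single cheapest remaining cell) gives 201 min, worse by 2.
No other one-to-one assignment undercuts 199 min.

Min total: 199 min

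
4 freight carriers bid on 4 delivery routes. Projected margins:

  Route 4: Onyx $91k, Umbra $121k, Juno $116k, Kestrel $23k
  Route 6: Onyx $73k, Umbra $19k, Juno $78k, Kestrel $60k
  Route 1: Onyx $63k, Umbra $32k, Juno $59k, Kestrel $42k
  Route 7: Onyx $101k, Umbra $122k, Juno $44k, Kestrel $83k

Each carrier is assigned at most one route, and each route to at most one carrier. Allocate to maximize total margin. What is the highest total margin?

Maximum total: $361k

Optimal: Onyx→Route 1 ($63k), Umbra→Route 7 ($122k), Juno→Route 4 ($116k), Kestrel→Route 6 ($60k) — total 63+122+116+60 = $361k.
Column-greedy (each route in turn goes to its best remaining carrier) gives $345k, worse by 16.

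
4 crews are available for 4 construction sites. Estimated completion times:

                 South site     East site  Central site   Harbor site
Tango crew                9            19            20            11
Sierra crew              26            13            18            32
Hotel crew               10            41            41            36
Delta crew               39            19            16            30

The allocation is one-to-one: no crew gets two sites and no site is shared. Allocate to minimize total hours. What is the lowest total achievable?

Min total: 50 hours

Optimal: Tango crew→Harbor site (11 hours), Sierra crew→East site (13 hours), Hotel crew→South site (10 hours), Delta crew→Central site (16 hours) — total 11+13+10+16 = 50 hours.
Column-greedy (each site in turn goes to its cheapest remaining crew) gives 74 hours, worse by 24.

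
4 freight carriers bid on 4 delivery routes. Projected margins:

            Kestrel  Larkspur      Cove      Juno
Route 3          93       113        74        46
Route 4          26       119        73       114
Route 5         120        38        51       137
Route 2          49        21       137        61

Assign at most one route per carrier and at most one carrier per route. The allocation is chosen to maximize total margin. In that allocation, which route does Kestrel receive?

Kestrel receives Route 3.

Optimal: Kestrel→Route 3 ($93k), Larkspur→Route 4 ($119k), Cove→Route 2 ($137k), Juno→Route 5 ($137k) — total 93+119+137+137 = $486k.
Row-greedy (each carrier in turn takes its best remaining route) gives $422k, worse by 64.
No other one-to-one assignment exceeds $486k.
Kestrel's own top route is Route 5 ($120k), but forcing Kestrel→Route 5 and reassigning the rest optimally gives only $484k — worse by 2.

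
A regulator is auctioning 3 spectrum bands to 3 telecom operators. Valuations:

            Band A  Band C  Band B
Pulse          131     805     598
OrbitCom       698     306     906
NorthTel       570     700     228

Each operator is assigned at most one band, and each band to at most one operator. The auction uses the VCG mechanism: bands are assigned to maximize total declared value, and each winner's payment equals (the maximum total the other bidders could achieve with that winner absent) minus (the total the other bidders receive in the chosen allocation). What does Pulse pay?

Efficient allocation: Pulse→Band C ($805M), OrbitCom→Band B ($906M), NorthTel→Band A ($570M); total welfare W = $2281M.
Pulse receives Band C at value $805M, so the others get W − 805 = $1476M.
Without Pulse: best allocation of the remaining 2 bidders over all 3 bands is OrbitCom→Band B ($906M), NorthTel→Band C ($700M), total $1606M.
VCG payment = (others' best without Pulse) − (others' welfare with Pulse) = 1606 − 1476 = $130M.

Pulse pays $130M.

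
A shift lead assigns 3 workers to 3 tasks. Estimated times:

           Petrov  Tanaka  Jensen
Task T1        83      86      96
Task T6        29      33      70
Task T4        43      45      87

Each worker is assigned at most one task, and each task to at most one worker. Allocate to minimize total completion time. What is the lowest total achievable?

This is a one-to-one assignment (minimum-cost bipartite matching).
Optimal: Petrov→Task T6 (29 min), Tanaka→Task T4 (45 min), Jensen→Task T1 (96 min) — total 29+45+96 = 170 min.
Column-greedy (each task in turn goes to its cheapest remaining worker) gives 203 min, worse by 33.
No other one-to-one assignment undercuts 170 min.

Min total: 170 min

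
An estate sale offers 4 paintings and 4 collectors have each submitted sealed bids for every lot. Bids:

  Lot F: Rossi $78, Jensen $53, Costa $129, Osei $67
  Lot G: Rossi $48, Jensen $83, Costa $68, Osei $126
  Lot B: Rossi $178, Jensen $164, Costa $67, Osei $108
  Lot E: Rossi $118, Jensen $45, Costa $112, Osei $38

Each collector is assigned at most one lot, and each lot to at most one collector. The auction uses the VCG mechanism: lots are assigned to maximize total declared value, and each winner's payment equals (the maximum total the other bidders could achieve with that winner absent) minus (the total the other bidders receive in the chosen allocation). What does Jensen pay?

Jensen pays $60.

Efficient allocation: Rossi→Lot E ($118), Jensen→Lot B ($164), Costa→Lot F ($129), Osei→Lot G ($126); total welfare W = $537.
Jensen receives Lot B at value $164, so the others get W − 164 = $373.
Without Jensen: best allocation of the remaining 3 bidders over all 4 lots is Rossi→Lot B ($178), Costa→Lot F ($129), Osei→Lot G ($126), total $433.
VCG payment = (others' best without Jensen) − (others' welfare with Jensen) = 433 − 373 = $60.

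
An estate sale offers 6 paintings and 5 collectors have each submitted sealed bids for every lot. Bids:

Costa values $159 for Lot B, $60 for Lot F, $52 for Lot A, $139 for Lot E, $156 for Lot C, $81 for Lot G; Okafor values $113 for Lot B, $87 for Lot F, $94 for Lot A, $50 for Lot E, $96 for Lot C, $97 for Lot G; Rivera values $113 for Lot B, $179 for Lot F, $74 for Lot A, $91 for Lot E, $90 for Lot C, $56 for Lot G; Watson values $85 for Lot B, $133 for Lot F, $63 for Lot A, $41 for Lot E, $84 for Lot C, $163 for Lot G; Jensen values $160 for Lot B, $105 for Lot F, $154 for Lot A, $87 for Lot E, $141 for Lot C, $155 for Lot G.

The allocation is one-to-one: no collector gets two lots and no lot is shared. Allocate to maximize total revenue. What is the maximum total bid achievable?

Max total: $765

Optimal: Costa→Lot C ($156), Okafor→Lot B ($113), Rivera→Lot F ($179), Watson→Lot G ($163), Jensen→Lot A ($154) — total 156+113+179+163+154 = $765.
Row-greedy (each collector in turn takes its best remaining lot) gives $673, worse by 92.
Next-best assignment: Costa→Lot C, Okafor→Lot A, Rivera→Lot F, Watson→Lot G, Jensen→Lot B = $752.
Checked against all permutations: $765 is optimal.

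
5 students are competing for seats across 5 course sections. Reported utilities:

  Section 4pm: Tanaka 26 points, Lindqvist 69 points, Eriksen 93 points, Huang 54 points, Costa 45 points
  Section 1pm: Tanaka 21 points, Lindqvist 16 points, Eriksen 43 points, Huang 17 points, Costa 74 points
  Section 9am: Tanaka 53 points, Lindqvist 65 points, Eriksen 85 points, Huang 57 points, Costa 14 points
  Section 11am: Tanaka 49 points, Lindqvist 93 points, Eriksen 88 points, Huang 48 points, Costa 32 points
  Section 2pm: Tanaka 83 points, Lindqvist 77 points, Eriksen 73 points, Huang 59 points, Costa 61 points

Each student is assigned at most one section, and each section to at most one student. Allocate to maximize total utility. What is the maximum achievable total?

Maximum total: 400 points

Optimal: Tanaka→Section 2pm (83 points), Lindqvist→Section 11am (93 points), Eriksen→Section 4pm (93 points), Huang→Section 9am (57 points), Costa→Section 1pm (74 points) — total 83+93+93+57+74 = 400 points.
Column-greedy (each section in turn goes to its best remaining student) gives 340 points, worse by 60.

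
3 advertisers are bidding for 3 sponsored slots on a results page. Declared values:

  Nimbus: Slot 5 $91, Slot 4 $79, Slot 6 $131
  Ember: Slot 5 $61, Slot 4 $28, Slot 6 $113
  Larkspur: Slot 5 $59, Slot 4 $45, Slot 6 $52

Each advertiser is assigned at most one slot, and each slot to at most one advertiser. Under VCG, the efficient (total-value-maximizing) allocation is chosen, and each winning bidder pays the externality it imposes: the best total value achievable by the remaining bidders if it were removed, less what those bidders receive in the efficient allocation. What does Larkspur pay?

Efficient allocation: Nimbus→Slot 4 ($79), Ember→Slot 6 ($113), Larkspur→Slot 5 ($59); total welfare W = $251.
Larkspur receives Slot 5 at value $59, so the others get W − 59 = $192.
Without Larkspur: best allocation of the remaining 2 bidders over all 3 slots is Nimbus→Slot 5 ($91), Ember→Slot 6 ($113), total $204.
VCG payment = (others' best without Larkspur) − (others' welfare with Larkspur) = 204 − 192 = $12.

Larkspur pays $12.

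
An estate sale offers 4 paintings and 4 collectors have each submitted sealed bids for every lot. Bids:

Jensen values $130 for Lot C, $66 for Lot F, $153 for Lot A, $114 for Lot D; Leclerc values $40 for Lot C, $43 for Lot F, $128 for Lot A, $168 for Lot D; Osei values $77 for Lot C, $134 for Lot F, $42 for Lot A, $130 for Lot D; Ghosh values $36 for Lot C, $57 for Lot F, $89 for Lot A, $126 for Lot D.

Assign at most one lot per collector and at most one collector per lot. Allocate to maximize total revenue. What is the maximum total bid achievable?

This is a one-to-one assignment (maximum-weight bipartite matching).
Optimal: Jensen→Lot C ($130), Leclerc→Lot D ($168), Osei→Lot F ($134), Ghosh→Lot A ($89) — total 130+168+134+89 = $521.
Row-greedy (each collector in turn takes its best remaining lot) gives $491, worse by 30.
Every other assignment is strictly worse.

Max total: $521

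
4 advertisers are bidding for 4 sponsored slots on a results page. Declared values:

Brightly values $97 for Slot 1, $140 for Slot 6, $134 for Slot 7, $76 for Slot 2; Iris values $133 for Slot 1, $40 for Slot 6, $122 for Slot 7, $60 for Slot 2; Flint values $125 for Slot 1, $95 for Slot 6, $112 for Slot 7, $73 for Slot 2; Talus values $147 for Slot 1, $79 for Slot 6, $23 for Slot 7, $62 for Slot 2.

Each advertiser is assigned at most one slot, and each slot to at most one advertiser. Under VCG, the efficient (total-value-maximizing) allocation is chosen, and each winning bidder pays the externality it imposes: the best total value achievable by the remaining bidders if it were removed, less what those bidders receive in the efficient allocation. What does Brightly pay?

Efficient allocation: Brightly→Slot 6 ($140), Iris→Slot 7 ($122), Flint→Slot 2 ($73), Talus→Slot 1 ($147); total welfare W = $482.
Brightly receives Slot 6 at value $140, so the others get W − 140 = $342.
Without Brightly: best allocation of the remaining 3 bidders over all 4 slots is Iris→Slot 7 ($122), Flint→Slot 6 ($95), Talus→Slot 1 ($147), total $364.
VCG payment = (others' best without Brightly) − (others' welfare with Brightly) = 364 − 342 = $22.

Brightly pays $22.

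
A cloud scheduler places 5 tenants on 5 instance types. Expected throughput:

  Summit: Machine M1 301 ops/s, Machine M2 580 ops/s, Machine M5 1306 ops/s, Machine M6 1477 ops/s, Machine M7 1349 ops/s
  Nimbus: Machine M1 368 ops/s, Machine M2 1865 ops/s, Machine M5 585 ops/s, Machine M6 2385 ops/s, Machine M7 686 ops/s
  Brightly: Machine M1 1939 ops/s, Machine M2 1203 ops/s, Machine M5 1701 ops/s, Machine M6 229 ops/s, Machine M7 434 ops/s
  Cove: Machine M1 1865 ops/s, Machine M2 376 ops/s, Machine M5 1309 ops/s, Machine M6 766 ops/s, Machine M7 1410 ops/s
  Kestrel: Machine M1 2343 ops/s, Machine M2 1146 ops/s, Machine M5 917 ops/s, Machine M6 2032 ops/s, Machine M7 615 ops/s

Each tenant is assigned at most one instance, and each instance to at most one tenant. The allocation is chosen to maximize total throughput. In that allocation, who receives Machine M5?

Optimal: Summit→Machine M7 (1349 ops/s), Nimbus→Machine M2 (1865 ops/s), Brightly→Machine M5 (1701 ops/s), Cove→Machine M1 (1865 ops/s), Kestrel→Machine M6 (2032 ops/s) — total 1349+1865+1701+1865+2032 = 8812 ops/s.
Row-greedy (each tenant in turn takes its best remaining instance) gives 7608 ops/s, worse by 1204.
Next-best assignment: Summit→Machine M6, Nimbus→Machine M2, Brightly→Machine M5, Cove→Machine M7, Kestrel→Machine M1 = 8796 ops/s.
Swapping Kestrel↔Brightly (Kestrel→Machine M5 917 ops/s, Brightly→Machine M6 229 ops/s) loses 2587.
Brightly's own top instance is Machine M1 (1939 ops/s), but forcing Brightly→Machine M1 and reassigning the rest optimally gives only 8552 ops/s — worse by 260.

Brightly receives Machine M5.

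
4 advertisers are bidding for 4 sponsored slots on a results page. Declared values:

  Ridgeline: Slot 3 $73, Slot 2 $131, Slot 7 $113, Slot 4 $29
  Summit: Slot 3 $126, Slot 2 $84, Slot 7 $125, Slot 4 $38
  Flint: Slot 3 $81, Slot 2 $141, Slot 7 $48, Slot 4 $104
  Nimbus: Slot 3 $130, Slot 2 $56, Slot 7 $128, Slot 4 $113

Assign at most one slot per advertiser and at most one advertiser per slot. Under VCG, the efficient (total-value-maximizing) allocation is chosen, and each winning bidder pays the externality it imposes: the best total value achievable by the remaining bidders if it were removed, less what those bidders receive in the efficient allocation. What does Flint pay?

Flint pays $34.

Efficient allocation: Ridgeline→Slot 7 ($113), Summit→Slot 3 ($126), Flint→Slot 2 ($141), Nimbus→Slot 4 ($113); total welfare W = $493.
Flint receives Slot 2 at value $141, so the others get W − 141 = $352.
Without Flint: best allocation of the remaining 3 bidders over all 4 slots is Ridgeline→Slot 2 ($131), Summit→Slot 7 ($125), Nimbus→Slot 3 ($130), total $386.
VCG payment = (others' best without Flint) − (others' welfare with Flint) = 386 − 352 = $34.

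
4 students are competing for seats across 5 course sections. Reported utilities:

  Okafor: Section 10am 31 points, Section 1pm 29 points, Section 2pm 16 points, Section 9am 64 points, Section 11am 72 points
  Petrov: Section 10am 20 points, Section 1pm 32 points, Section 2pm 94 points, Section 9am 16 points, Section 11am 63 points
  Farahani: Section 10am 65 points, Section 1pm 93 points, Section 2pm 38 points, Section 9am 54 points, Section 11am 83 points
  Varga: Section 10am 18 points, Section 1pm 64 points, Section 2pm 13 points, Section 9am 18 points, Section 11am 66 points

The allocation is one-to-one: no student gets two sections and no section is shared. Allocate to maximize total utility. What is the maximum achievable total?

Max total: 317 points

Optimal: Okafor→Section 9am (64 points), Petrov→Section 2pm (94 points), Farahani→Section 1pm (93 points), Varga→Section 11am (66 points) — total 64+94+93+66 = 317 points.
Row-greedy (each student in turn takes its best remaining section) gives 277 points, worse by 40.
No other one-to-one assignment exceeds 317 points.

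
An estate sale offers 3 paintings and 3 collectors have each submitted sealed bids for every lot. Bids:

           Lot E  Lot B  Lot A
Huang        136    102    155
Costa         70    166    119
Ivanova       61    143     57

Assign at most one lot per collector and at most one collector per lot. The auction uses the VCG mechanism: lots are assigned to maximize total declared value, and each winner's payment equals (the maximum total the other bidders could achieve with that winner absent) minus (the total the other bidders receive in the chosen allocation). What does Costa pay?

Efficient allocation: Huang→Lot E ($136), Costa→Lot A ($119), Ivanova→Lot B ($143); total welfare W = $398.
Costa receives Lot A at value $119, so the others get W − 119 = $279.
Without Costa: best allocation of the remaining 2 bidders over all 3 lots is Huang→Lot A ($155), Ivanova→Lot B ($143), total $298.
VCG payment = (others' best without Costa) − (others' welfare with Costa) = 298 − 279 = $19.

Costa pays $19.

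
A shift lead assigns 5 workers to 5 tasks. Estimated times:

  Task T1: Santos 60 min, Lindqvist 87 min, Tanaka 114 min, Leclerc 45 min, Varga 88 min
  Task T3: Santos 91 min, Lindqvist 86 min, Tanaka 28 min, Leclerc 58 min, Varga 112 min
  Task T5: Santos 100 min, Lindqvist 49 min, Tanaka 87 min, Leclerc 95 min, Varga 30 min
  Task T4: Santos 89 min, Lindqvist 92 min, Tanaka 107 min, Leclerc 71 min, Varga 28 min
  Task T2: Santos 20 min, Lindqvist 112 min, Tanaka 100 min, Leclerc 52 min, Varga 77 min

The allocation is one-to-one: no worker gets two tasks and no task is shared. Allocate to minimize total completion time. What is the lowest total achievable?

Minimum total: 170 min

This is the linear assignment problem.
Optimal: Santos→Task T2 (20 min), Lindqvist→Task T5 (49 min), Tanaka→Task T3 (28 min), Leclerc→Task T1 (45 min), Varga→Task T4 (28 min) — total 20+49+28+45+28 = 170 min.
Column-greedy (each task in turn goes to its cheapest remaining worker) gives 304 min, worse by 134.
Swapping Tanaka↔Leclerc (Tanaka→Task T1 114 min, Leclerc→Task T3 58 min) adds 99.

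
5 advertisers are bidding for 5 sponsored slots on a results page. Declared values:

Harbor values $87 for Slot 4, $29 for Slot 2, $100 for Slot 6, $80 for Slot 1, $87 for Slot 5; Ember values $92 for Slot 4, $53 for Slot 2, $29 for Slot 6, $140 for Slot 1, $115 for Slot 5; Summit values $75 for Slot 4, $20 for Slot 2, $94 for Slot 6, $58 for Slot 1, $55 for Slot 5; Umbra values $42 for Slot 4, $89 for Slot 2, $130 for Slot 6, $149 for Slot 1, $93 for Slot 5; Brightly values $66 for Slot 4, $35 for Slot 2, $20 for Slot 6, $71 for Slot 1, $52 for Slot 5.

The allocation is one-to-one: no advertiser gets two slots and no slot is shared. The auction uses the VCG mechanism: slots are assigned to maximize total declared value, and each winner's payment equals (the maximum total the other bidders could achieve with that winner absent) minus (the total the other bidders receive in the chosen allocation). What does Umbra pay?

Umbra pays $56.

Efficient allocation: Harbor→Slot 4 ($87), Ember→Slot 5 ($115), Summit→Slot 6 ($94), Umbra→Slot 1 ($149), Brightly→Slot 2 ($35); total welfare W = $480.
Umbra receives Slot 1 at value $149, so the others get W − 149 = $331.
Without Umbra: best allocation of the remaining 4 bidders over all 5 slots is Harbor→Slot 5 ($87), Ember→Slot 1 ($140), Summit→Slot 6 ($94), Brightly→Slot 4 ($66), total $387.
VCG payment = (others' best without Umbra) − (others' welfare with Umbra) = 387 − 331 = $56.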